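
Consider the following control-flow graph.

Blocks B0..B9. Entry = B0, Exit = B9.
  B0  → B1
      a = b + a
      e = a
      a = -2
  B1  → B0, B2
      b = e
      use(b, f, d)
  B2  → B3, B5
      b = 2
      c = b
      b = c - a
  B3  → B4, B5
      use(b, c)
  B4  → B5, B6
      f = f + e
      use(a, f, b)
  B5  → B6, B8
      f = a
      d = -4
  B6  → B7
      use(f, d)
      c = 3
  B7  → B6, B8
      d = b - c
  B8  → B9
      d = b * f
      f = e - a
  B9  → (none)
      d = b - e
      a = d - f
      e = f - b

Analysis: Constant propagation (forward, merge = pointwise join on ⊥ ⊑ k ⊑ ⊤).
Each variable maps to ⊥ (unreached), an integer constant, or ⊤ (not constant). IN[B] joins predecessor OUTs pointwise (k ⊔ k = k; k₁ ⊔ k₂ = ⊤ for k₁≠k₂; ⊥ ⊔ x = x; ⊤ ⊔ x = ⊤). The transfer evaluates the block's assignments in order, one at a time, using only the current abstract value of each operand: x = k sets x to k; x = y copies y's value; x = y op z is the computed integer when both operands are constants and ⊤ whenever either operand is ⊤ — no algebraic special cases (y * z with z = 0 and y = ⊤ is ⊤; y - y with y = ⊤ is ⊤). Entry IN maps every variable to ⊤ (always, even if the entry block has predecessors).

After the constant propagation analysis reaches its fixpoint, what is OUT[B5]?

Fixpoint table:
  B0:  IN=(all ⊤)  OUT={a:-2; rest ⊤}
  B1:  IN={a:-2; rest ⊤}  OUT={a:-2; rest ⊤}
  B2:  IN={a:-2; rest ⊤}  OUT={a:-2, b:4, c:2; rest ⊤}
  B3:  IN={a:-2, b:4, c:2; rest ⊤}  OUT={a:-2, b:4, c:2; rest ⊤}
  B4:  IN={a:-2, b:4, c:2; rest ⊤}  OUT={a:-2, b:4, c:2; rest ⊤}
  B5:  IN={a:-2, b:4, c:2; rest ⊤}  OUT={a:-2, b:4, c:2, d:-4, f:-2; rest ⊤}
  B6:  IN={a:-2, b:4; rest ⊤}  OUT={a:-2, b:4, c:3; rest ⊤}
  B7:  IN={a:-2, b:4, c:3; rest ⊤}  OUT={a:-2, b:4, c:3, d:1; rest ⊤}
  B8:  IN={a:-2, b:4; rest ⊤}  OUT={a:-2, b:4; rest ⊤}
  B9:  IN={a:-2, b:4; rest ⊤}  OUT={b:4; rest ⊤}

Merge at B5: IN[B5] = OUT[B2] ⊔ OUT[B3] ⊔ OUT[B4] = {a: -2, b: 4, c: 2, d: ⊤, e: ⊤, f: ⊤}
Applying B5's transfer function to that IN value gives OUT[B5] (row B5 above).

Answer: {a: -2, b: 4, c: 2, d: -4, e: ⊤, f: -2}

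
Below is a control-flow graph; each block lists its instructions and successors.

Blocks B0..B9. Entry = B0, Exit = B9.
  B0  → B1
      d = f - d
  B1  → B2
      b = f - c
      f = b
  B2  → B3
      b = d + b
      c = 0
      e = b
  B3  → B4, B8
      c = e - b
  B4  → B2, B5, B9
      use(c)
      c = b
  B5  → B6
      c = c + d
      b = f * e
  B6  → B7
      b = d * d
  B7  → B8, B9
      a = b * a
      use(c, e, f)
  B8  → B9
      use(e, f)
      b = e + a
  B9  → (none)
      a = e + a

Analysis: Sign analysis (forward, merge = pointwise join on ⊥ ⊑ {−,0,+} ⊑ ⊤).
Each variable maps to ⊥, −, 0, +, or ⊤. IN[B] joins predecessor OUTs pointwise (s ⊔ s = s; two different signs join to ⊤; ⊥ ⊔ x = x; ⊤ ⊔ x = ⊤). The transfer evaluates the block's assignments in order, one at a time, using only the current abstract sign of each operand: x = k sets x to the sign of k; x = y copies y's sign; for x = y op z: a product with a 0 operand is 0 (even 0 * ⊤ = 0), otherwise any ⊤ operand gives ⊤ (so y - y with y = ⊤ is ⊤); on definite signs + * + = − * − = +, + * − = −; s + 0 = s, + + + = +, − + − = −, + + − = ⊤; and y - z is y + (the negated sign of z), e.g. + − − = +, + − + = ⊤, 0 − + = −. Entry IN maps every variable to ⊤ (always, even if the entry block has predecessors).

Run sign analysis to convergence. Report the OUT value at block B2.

Answer: {a: ⊤, b: ⊤, c: 0, d: ⊤, e: ⊤, f: ⊤}

Trace:
Per-block solution:
  B0:   IN=(all ⊤)   OUT=(all ⊤)
  B1:   IN=(all ⊤)   OUT=(all ⊤)
  B2:   IN=(all ⊤)   OUT={c:0; rest ⊤}
  B3:   IN={c:0; rest ⊤}   OUT=(all ⊤)
  B4:   IN=(all ⊤)   OUT=(all ⊤)
  B5:   IN=(all ⊤)   OUT=(all ⊤)
  B6:   IN=(all ⊤)   OUT=(all ⊤)
  B7:   IN=(all ⊤)   OUT=(all ⊤)
  B8:   IN=(all ⊤)   OUT=(all ⊤)
  B9:   IN=(all ⊤)   OUT=(all ⊤)

Merge at B2: IN[B2] = OUT[B1] ⊔ OUT[B4] = {a: ⊤, b: ⊤, c: ⊤, d: ⊤, e: ⊤, f: ⊤}
Applying B2's transfer function to that IN value gives OUT[B2] (row B2 above).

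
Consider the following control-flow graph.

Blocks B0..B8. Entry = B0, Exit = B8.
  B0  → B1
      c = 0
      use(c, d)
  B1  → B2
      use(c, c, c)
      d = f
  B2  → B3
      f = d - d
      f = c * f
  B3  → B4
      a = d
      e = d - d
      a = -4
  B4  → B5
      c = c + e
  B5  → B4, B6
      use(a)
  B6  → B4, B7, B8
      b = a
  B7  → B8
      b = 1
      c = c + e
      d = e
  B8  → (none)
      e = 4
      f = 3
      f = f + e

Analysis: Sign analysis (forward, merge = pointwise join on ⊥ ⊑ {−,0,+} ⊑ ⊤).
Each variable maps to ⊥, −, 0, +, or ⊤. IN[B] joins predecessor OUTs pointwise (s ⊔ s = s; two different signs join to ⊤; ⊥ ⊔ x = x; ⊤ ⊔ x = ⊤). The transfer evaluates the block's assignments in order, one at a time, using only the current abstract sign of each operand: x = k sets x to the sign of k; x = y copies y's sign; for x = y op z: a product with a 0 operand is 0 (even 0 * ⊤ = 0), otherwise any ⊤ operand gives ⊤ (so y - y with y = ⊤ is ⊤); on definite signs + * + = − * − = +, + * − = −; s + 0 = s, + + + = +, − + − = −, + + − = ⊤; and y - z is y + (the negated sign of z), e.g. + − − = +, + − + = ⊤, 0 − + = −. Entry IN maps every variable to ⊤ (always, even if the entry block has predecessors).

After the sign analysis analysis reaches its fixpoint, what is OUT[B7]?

Fixpoint table:
  B0: | IN=(all ⊤) | OUT={c:0; rest ⊤}
  B1: | IN={c:0; rest ⊤} | OUT={c:0; rest ⊤}
  B2: | IN={c:0; rest ⊤} | OUT={c:0, f:0; rest ⊤}
  B3: | IN={c:0, f:0; rest ⊤} | OUT={a:-, c:0, f:0; rest ⊤}
  B4: | IN={a:-, f:0; rest ⊤} | OUT={a:-, f:0; rest ⊤}
  B5: | IN={a:-, f:0; rest ⊤} | OUT={a:-, f:0; rest ⊤}
  B6: | IN={a:-, f:0; rest ⊤} | OUT={a:-, b:-, f:0; rest ⊤}
  B7: | IN={a:-, b:-, f:0; rest ⊤} | OUT={a:-, b:+, f:0; rest ⊤}
  B8: | IN={a:-, f:0; rest ⊤} | OUT={a:-, e:+, f:+; rest ⊤}

Merge at B7: IN[B7] = OUT[B6] = {a: -, b: -, c: ⊤, d: ⊤, e: ⊤, f: 0}
Applying B7's transfer function to that IN value gives OUT[B7] (row B7 above).

Answer: {a: -, b: +, c: ⊤, d: ⊤, e: ⊤, f: 0}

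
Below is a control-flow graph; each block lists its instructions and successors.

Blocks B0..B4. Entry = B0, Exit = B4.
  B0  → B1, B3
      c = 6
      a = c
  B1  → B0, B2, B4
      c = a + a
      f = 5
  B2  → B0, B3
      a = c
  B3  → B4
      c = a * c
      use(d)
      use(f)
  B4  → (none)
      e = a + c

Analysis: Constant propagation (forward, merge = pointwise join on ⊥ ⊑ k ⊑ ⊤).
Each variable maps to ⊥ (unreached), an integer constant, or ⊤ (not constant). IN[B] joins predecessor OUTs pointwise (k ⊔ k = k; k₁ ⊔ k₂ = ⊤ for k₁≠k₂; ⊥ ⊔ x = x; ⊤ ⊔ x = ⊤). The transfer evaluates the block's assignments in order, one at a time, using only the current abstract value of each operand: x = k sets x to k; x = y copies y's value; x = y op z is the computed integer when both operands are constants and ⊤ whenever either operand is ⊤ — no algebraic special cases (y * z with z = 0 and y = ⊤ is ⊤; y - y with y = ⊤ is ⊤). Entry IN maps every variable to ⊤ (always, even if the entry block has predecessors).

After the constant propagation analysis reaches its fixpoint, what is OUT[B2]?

Answer: {a: 12, b: ⊤, c: 12, d: ⊤, e: ⊤, f: 5}

Trace:
Converged values:
  B0:   IN=(all ⊤)   OUT={a:6, c:6; rest ⊤}
  B1:   IN={a:6, c:6; rest ⊤}   OUT={a:6, c:12, f:5; rest ⊤}
  B2:   IN={a:6, c:12, f:5; rest ⊤}   OUT={a:12, c:12, f:5; rest ⊤}
  B3:   IN=(all ⊤)   OUT=(all ⊤)
  B4:   IN=(all ⊤)   OUT=(all ⊤)

Merge at B2: IN[B2] = OUT[B1] = {a: 6, b: ⊤, c: 12, d: ⊤, e: ⊤, f: 5}
Applying B2's transfer function to that IN value gives OUT[B2] (row B2 above).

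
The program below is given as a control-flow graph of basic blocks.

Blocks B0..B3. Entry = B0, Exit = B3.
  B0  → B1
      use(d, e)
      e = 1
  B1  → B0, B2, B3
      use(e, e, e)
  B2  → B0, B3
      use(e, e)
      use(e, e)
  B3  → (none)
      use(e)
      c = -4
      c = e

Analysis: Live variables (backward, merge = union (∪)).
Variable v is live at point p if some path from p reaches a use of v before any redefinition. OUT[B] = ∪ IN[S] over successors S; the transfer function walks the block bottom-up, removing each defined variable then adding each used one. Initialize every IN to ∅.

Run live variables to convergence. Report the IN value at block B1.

Fixpoint table:
  B0: | IN={d, e} | OUT={d, e}
  B1: | IN={d, e} | OUT={d, e}
  B2: | IN={d, e} | OUT={d, e}
  B3: | IN={e} | OUT={}

Merge at B1: OUT[B1] = IN[B0] ⊔ IN[B2] ⊔ IN[B3] = {d, e}
Applying B1's transfer function to that OUT value gives IN[B1] (row B1 above).

Answer: {d, e}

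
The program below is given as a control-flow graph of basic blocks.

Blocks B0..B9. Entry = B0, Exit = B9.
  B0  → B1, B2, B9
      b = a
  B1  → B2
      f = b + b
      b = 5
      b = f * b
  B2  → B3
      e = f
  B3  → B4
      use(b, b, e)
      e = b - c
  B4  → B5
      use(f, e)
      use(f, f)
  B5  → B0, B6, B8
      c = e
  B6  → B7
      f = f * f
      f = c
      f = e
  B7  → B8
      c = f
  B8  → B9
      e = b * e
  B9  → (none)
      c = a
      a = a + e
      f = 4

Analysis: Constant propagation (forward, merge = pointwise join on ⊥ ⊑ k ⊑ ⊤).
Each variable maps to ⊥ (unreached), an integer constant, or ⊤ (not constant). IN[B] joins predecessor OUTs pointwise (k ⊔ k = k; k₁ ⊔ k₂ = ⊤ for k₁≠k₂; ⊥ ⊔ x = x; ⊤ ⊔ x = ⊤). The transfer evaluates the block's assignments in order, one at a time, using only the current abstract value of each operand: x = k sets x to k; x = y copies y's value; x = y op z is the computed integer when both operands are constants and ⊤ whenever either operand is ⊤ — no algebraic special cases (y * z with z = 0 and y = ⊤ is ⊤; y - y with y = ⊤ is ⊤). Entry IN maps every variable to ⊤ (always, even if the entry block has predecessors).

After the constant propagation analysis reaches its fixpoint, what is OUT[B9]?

Per-block solution:
  B0:   IN=(all ⊤)   OUT=(all ⊤)
  B1:   IN=(all ⊤)   OUT=(all ⊤)
  B2:   IN=(all ⊤)   OUT=(all ⊤)
  B3:   IN=(all ⊤)   OUT=(all ⊤)
  B4:   IN=(all ⊤)   OUT=(all ⊤)
  B5:   IN=(all ⊤)   OUT=(all ⊤)
  B6:   IN=(all ⊤)   OUT=(all ⊤)
  B7:   IN=(all ⊤)   OUT=(all ⊤)
  B8:   IN=(all ⊤)   OUT=(all ⊤)
  B9:   IN=(all ⊤)   OUT={f:4; rest ⊤}

Merge at B9: IN[B9] = OUT[B0] ⊔ OUT[B8] = {a: ⊤, b: ⊤, c: ⊤, d: ⊤, e: ⊤, f: ⊤}
Applying B9's transfer function to that IN value gives OUT[B9] (row B9 above).

Answer: {a: ⊤, b: ⊤, c: ⊤, d: ⊤, e: ⊤, f: 4}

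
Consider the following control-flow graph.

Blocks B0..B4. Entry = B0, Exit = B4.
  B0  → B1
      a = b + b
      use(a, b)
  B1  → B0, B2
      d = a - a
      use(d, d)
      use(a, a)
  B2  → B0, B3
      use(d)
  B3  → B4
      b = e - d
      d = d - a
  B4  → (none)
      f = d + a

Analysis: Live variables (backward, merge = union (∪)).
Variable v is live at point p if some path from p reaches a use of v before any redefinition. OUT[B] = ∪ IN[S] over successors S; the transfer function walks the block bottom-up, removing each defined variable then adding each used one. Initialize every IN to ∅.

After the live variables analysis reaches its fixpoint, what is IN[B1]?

Fixpoint table:
  B0:   IN={b, e}   OUT={a, b, e}
  B1:   IN={a, b, e}   OUT={a, b, d, e}
  B2:   IN={a, b, d, e}   OUT={a, b, d, e}
  B3:   IN={a, d, e}   OUT={a, d}
  B4:   IN={a, d}   OUT={}

Merge at B1: OUT[B1] = IN[B0] ⊔ IN[B2] = {a, b, d, e}
Applying B1's transfer function to that OUT value gives IN[B1] (row B1 above).

Answer: {a, b, e}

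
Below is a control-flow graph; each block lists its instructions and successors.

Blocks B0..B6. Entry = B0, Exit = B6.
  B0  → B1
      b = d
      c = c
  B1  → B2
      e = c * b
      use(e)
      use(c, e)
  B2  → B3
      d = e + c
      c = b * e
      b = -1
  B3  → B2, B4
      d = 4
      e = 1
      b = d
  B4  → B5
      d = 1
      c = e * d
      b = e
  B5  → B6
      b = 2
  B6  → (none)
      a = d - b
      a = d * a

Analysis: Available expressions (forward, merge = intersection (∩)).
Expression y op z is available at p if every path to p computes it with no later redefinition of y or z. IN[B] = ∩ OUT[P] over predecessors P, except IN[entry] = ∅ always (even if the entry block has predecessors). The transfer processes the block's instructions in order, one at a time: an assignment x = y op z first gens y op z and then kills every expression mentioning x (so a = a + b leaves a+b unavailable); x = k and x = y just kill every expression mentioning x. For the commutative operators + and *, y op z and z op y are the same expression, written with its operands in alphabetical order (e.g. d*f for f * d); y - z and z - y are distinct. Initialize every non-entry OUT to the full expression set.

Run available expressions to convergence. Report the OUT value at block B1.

Fixpoint table:
  B0: | IN={} | OUT={}
  B1: | IN={} | OUT={b*c}
  B2: | IN={} | OUT={}
  B3: | IN={} | OUT={}
  B4: | IN={} | OUT={d*e}
  B5: | IN={d*e} | OUT={d*e}
  B6: | IN={d*e} | OUT={d*e, d-b}

Merge at B1: IN[B1] = OUT[B0] = {}
Applying B1's transfer function to that IN value gives OUT[B1] (row B1 above).

Answer: {b*c}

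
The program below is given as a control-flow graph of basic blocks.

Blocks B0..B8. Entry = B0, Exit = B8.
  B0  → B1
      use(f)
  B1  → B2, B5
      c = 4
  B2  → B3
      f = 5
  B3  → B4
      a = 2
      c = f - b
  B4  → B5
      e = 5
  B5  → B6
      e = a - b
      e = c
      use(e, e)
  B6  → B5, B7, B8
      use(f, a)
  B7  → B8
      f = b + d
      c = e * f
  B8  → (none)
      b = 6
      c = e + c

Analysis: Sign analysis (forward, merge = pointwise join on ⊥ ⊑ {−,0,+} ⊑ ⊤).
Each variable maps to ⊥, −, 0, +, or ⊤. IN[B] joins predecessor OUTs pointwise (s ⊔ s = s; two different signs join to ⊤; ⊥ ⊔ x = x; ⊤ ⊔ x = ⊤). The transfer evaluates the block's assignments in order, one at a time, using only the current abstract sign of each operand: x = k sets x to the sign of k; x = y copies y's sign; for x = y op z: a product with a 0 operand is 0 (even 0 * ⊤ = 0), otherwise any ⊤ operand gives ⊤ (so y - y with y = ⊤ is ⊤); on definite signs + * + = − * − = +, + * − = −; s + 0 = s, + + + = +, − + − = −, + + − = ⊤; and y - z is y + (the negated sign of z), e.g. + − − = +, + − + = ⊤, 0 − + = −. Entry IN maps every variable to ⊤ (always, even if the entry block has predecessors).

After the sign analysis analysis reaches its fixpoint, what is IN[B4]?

Fixpoint table:
  B0: | IN=(all ⊤) | OUT=(all ⊤)
  B1: | IN=(all ⊤) | OUT={c:+; rest ⊤}
  B2: | IN={c:+; rest ⊤} | OUT={c:+, f:+; rest ⊤}
  B3: | IN={c:+, f:+; rest ⊤} | OUT={a:+, f:+; rest ⊤}
  B4: | IN={a:+, f:+; rest ⊤} | OUT={a:+, e:+, f:+; rest ⊤}
  B5: | IN=(all ⊤) | OUT=(all ⊤)
  B6: | IN=(all ⊤) | OUT=(all ⊤)
  B7: | IN=(all ⊤) | OUT=(all ⊤)
  B8: | IN=(all ⊤) | OUT={b:+; rest ⊤}

Merge at B4: IN[B4] = OUT[B3] = {a: +, b: ⊤, c: ⊤, d: ⊤, e: ⊤, f: +}

Answer: {a: +, b: ⊤, c: ⊤, d: ⊤, e: ⊤, f: +}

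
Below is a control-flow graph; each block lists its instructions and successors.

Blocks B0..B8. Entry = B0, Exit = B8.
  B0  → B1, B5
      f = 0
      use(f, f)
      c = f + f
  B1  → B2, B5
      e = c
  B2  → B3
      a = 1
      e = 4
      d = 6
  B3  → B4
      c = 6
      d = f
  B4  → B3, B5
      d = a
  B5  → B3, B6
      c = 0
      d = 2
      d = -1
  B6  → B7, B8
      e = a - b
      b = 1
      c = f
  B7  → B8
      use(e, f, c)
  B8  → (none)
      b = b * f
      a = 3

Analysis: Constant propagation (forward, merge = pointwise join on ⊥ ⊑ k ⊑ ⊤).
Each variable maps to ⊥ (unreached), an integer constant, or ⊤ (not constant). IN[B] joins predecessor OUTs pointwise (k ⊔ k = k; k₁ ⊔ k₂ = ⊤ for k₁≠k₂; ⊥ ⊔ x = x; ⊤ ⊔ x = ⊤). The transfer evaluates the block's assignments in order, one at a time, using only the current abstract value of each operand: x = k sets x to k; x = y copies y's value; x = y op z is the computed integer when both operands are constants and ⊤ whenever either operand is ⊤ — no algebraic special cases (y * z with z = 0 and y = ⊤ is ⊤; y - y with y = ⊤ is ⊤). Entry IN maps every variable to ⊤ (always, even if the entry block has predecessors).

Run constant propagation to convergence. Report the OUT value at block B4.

Per-block solution:
  B0:   IN=(all ⊤)   OUT={c:0, f:0; rest ⊤}
  B1:   IN={c:0, f:0; rest ⊤}   OUT={c:0, e:0, f:0; rest ⊤}
  B2:   IN={c:0, e:0, f:0; rest ⊤}   OUT={a:1, c:0, d:6, e:4, f:0; rest ⊤}
  B3:   IN={f:0; rest ⊤}   OUT={c:6, d:0, f:0; rest ⊤}
  B4:   IN={c:6, d:0, f:0; rest ⊤}   OUT={c:6, f:0; rest ⊤}
  B5:   IN={f:0; rest ⊤}   OUT={c:0, d:-1, f:0; rest ⊤}
  B6:   IN={c:0, d:-1, f:0; rest ⊤}   OUT={b:1, c:0, d:-1, f:0; rest ⊤}
  B7:   IN={b:1, c:0, d:-1, f:0; rest ⊤}   OUT={b:1, c:0, d:-1, f:0; rest ⊤}
  B8:   IN={b:1, c:0, d:-1, f:0; rest ⊤}   OUT={a:3, b:0, c:0, d:-1, f:0; rest ⊤}

Merge at B4: IN[B4] = OUT[B3] = {a: ⊤, b: ⊤, c: 6, d: 0, e: ⊤, f: 0}
Applying B4's transfer function to that IN value gives OUT[B4] (row B4 above).

Answer: {a: ⊤, b: ⊤, c: 6, d: ⊤, e: ⊤, f: 0}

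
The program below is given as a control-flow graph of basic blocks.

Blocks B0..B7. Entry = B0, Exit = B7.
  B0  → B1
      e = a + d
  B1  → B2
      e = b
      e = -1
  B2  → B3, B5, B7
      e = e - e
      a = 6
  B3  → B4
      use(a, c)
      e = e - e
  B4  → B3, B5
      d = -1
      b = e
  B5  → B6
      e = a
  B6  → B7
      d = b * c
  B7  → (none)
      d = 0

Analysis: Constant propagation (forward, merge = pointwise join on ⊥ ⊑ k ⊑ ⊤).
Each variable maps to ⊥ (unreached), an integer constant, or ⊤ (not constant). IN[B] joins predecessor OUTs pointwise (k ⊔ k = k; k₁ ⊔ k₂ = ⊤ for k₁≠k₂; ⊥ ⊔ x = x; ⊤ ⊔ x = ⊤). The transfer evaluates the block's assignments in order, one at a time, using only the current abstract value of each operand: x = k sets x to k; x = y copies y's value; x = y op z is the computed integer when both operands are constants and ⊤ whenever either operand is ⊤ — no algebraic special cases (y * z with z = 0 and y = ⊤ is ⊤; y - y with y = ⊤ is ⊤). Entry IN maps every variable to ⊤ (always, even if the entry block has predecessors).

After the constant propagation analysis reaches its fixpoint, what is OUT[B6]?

Answer: {a: 6, b: ⊤, c: ⊤, d: ⊤, e: 6, f: ⊤}

Trace:
Per-block solution:
  B0:   IN=(all ⊤)   OUT=(all ⊤)
  B1:   IN=(all ⊤)   OUT={e:-1; rest ⊤}
  B2:   IN={e:-1; rest ⊤}   OUT={a:6, e:0; rest ⊤}
  B3:   IN={a:6, e:0; rest ⊤}   OUT={a:6, e:0; rest ⊤}
  B4:   IN={a:6, e:0; rest ⊤}   OUT={a:6, b:0, d:-1, e:0; rest ⊤}
  B5:   IN={a:6, e:0; rest ⊤}   OUT={a:6, e:6; rest ⊤}
  B6:   IN={a:6, e:6; rest ⊤}   OUT={a:6, e:6; rest ⊤}
  B7:   IN={a:6; rest ⊤}   OUT={a:6, d:0; rest ⊤}

Merge at B6: IN[B6] = OUT[B5] = {a: 6, b: ⊤, c: ⊤, d: ⊤, e: 6, f: ⊤}
Applying B6's transfer function to that IN value gives OUT[B6] (row B6 above).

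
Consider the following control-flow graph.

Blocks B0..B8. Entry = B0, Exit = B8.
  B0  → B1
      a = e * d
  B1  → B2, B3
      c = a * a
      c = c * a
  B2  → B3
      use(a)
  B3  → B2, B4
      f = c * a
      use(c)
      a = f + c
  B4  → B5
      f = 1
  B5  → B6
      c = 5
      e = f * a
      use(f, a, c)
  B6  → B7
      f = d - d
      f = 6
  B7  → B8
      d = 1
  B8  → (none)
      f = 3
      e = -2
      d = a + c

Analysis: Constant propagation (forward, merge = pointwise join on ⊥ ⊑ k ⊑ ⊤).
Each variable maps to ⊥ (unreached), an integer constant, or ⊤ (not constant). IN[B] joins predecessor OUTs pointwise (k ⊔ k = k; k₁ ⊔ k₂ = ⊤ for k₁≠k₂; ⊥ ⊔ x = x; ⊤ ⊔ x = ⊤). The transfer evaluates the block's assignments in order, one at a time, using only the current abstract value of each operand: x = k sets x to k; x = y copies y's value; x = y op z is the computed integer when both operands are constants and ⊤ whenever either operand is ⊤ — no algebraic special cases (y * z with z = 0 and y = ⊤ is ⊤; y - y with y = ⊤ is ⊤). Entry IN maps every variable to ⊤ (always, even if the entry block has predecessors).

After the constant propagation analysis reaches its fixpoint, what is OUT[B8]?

Answer: {a: ⊤, b: ⊤, c: 5, d: ⊤, e: -2, f: 3}

Derivation:
Fixpoint table:
  B0:  IN=(all ⊤)  OUT=(all ⊤)
  B1:  IN=(all ⊤)  OUT=(all ⊤)
  B2:  IN=(all ⊤)  OUT=(all ⊤)
  B3:  IN=(all ⊤)  OUT=(all ⊤)
  B4:  IN=(all ⊤)  OUT={f:1; rest ⊤}
  B5:  IN={f:1; rest ⊤}  OUT={c:5, f:1; rest ⊤}
  B6:  IN={c:5, f:1; rest ⊤}  OUT={c:5, f:6; rest ⊤}
  B7:  IN={c:5, f:6; rest ⊤}  OUT={c:5, d:1, f:6; rest ⊤}
  B8:  IN={c:5, d:1, f:6; rest ⊤}  OUT={c:5, e:-2, f:3; rest ⊤}

Merge at B8: IN[B8] = OUT[B7] = {a: ⊤, b: ⊤, c: 5, d: 1, e: ⊤, f: 6}
Applying B8's transfer function to that IN value gives OUT[B8] (row B8 above).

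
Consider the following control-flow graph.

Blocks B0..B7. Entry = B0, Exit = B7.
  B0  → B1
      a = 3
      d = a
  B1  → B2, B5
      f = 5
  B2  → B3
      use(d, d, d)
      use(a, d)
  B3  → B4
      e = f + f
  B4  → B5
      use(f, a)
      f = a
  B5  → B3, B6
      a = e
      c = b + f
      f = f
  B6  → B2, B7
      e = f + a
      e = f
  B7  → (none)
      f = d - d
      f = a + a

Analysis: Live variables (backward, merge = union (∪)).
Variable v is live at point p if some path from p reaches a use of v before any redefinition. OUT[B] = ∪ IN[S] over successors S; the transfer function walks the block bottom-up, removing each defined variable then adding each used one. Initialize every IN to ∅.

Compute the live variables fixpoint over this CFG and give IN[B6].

Fixpoint table:
  B0: | IN={b, e} | OUT={a, b, d, e}
  B1: | IN={a, b, d, e} | OUT={a, b, d, e, f}
  B2: | IN={a, b, d, f} | OUT={a, b, d, f}
  B3: | IN={a, b, d, f} | OUT={a, b, d, e, f}
  B4: | IN={a, b, d, e, f} | OUT={b, d, e, f}
  B5: | IN={b, d, e, f} | OUT={a, b, d, f}
  B6: | IN={a, b, d, f} | OUT={a, b, d, f}
  B7: | IN={a, d} | OUT={}

Merge at B6: OUT[B6] = IN[B2] ⊔ IN[B7] = {a, b, d, f}
Applying B6's transfer function to that OUT value gives IN[B6] (row B6 above).

Answer: {a, b, d, f}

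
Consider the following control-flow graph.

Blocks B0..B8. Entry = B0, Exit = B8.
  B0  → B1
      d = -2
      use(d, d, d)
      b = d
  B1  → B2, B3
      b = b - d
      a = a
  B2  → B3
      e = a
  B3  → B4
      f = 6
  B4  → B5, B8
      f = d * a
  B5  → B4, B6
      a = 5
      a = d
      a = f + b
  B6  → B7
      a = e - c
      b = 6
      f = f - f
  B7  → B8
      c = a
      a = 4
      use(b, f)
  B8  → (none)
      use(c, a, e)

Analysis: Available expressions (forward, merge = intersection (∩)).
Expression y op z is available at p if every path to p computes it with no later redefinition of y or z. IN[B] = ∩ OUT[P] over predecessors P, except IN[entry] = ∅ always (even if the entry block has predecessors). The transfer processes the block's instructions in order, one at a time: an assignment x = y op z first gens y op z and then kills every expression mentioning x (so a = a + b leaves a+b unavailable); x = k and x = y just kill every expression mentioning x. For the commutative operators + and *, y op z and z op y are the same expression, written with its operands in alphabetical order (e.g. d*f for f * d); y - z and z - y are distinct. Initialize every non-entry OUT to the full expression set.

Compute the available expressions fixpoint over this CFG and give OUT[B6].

Converged values:
  B0:   IN={}   OUT={}
  B1:   IN={}   OUT={}
  B2:   IN={}   OUT={}
  B3:   IN={}   OUT={}
  B4:   IN={}   OUT={a*d}
  B5:   IN={a*d}   OUT={b+f}
  B6:   IN={b+f}   OUT={e-c}
  B7:   IN={e-c}   OUT={}
  B8:   IN={}   OUT={}

Merge at B6: IN[B6] = OUT[B5] = {b+f}
Applying B6's transfer function to that IN value gives OUT[B6] (row B6 above).

Answer: {e-c}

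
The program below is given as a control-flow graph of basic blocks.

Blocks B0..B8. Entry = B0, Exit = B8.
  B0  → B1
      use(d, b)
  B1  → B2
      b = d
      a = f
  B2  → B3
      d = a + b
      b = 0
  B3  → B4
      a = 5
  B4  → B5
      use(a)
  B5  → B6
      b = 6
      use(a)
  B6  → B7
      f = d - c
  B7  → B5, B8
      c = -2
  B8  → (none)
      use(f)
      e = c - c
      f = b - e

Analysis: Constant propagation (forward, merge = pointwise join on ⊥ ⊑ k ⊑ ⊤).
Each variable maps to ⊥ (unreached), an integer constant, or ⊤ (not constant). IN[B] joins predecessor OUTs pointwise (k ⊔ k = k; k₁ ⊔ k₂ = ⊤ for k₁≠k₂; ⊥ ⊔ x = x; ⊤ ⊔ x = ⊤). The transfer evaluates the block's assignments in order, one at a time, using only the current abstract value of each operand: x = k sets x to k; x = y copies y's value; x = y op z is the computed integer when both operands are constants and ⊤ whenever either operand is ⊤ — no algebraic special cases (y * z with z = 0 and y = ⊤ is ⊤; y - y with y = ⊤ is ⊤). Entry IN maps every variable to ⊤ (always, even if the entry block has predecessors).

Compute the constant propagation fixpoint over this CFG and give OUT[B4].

Answer: {a: 5, b: 0, c: ⊤, d: ⊤, e: ⊤, f: ⊤}

Trace:
Converged values:
  B0:   IN=(all ⊤)   OUT=(all ⊤)
  B1:   IN=(all ⊤)   OUT=(all ⊤)
  B2:   IN=(all ⊤)   OUT={b:0; rest ⊤}
  B3:   IN={b:0; rest ⊤}   OUT={a:5, b:0; rest ⊤}
  B4:   IN={a:5, b:0; rest ⊤}   OUT={a:5, b:0; rest ⊤}
  B5:   IN={a:5; rest ⊤}   OUT={a:5, b:6; rest ⊤}
  B6:   IN={a:5, b:6; rest ⊤}   OUT={a:5, b:6; rest ⊤}
  B7:   IN={a:5, b:6; rest ⊤}   OUT={a:5, b:6, c:-2; rest ⊤}
  B8:   IN={a:5, b:6, c:-2; rest ⊤}   OUT={a:5, b:6, c:-2, e:0, f:6; rest ⊤}

Merge at B4: IN[B4] = OUT[B3] = {a: 5, b: 0, c: ⊤, d: ⊤, e: ⊤, f: ⊤}
Applying B4's transfer function to that IN value gives OUT[B4] (row B4 above).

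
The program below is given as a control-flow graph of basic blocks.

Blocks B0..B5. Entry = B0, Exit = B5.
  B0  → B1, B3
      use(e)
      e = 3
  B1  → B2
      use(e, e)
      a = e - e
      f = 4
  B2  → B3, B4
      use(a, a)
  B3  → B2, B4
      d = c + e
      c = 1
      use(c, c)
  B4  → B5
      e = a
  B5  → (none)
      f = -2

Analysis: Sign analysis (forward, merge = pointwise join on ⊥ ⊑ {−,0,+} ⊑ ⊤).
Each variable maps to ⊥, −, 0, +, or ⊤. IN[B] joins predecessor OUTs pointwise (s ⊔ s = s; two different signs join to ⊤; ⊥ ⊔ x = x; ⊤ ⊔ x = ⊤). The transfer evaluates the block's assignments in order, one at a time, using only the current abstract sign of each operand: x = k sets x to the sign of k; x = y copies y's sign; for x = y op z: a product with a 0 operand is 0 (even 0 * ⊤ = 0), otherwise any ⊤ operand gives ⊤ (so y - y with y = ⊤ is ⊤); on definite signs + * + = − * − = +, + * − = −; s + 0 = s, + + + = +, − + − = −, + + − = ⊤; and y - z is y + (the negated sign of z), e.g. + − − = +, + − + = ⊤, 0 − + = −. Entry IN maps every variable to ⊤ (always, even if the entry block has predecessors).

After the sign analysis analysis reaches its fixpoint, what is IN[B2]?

Answer: {a: ⊤, b: ⊤, c: ⊤, d: ⊤, e: +, f: ⊤}

Working:
Converged values:
  B0:  IN=(all ⊤)  OUT={e:+; rest ⊤}
  B1:  IN={e:+; rest ⊤}  OUT={e:+, f:+; rest ⊤}
  B2:  IN={e:+; rest ⊤}  OUT={e:+; rest ⊤}
  B3:  IN={e:+; rest ⊤}  OUT={c:+, e:+; rest ⊤}
  B4:  IN={e:+; rest ⊤}  OUT=(all ⊤)
  B5:  IN=(all ⊤)  OUT={f:-; rest ⊤}

Merge at B2: IN[B2] = OUT[B1] ⊔ OUT[B3] = {a: ⊤, b: ⊤, c: ⊤, d: ⊤, e: +, f: ⊤}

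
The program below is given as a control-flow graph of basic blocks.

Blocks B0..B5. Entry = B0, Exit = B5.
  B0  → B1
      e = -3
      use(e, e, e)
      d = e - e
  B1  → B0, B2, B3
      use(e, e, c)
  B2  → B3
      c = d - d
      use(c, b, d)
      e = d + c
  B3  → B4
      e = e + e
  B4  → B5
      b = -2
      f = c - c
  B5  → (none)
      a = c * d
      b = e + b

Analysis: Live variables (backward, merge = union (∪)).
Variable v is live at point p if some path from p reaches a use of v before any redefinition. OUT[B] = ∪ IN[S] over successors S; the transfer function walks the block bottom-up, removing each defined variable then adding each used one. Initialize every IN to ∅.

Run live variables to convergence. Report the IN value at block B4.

Per-block solution:
  B0: | IN={b, c} | OUT={b, c, d, e}
  B1: | IN={b, c, d, e} | OUT={b, c, d, e}
  B2: | IN={b, d} | OUT={c, d, e}
  B3: | IN={c, d, e} | OUT={c, d, e}
  B4: | IN={c, d, e} | OUT={b, c, d, e}
  B5: | IN={b, c, d, e} | OUT={}

Merge at B4: OUT[B4] = IN[B5] = {b, c, d, e}
Applying B4's transfer function to that OUT value gives IN[B4] (row B4 above).

Answer: {c, d, e}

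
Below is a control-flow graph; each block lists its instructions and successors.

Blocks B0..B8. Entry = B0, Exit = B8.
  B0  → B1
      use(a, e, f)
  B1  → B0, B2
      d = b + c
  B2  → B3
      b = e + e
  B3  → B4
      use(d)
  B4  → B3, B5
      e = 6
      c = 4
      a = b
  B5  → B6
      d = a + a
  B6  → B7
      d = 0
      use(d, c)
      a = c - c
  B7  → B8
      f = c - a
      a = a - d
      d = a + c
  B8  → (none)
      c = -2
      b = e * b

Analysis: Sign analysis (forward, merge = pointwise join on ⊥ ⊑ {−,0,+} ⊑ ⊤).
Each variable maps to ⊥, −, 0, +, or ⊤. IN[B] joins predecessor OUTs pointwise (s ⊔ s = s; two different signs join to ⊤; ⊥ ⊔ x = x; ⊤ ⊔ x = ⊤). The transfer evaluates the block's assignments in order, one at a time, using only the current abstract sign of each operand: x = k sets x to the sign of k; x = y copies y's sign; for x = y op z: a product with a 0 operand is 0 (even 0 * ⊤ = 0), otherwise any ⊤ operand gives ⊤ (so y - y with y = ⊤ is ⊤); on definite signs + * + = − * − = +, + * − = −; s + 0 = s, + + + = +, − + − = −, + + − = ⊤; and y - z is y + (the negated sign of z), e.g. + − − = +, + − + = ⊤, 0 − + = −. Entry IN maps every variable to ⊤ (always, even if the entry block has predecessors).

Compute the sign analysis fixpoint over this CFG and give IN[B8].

Converged values:
  B0: | IN=(all ⊤) | OUT=(all ⊤)
  B1: | IN=(all ⊤) | OUT=(all ⊤)
  B2: | IN=(all ⊤) | OUT=(all ⊤)
  B3: | IN=(all ⊤) | OUT=(all ⊤)
  B4: | IN=(all ⊤) | OUT={c:+, e:+; rest ⊤}
  B5: | IN={c:+, e:+; rest ⊤} | OUT={c:+, e:+; rest ⊤}
  B6: | IN={c:+, e:+; rest ⊤} | OUT={c:+, d:0, e:+; rest ⊤}
  B7: | IN={c:+, d:0, e:+; rest ⊤} | OUT={c:+, e:+; rest ⊤}
  B8: | IN={c:+, e:+; rest ⊤} | OUT={c:-, e:+; rest ⊤}

Merge at B8: IN[B8] = OUT[B7] = {a: ⊤, b: ⊤, c: +, d: ⊤, e: +, f: ⊤}

Answer: {a: ⊤, b: ⊤, c: +, d: ⊤, e: +, f: ⊤}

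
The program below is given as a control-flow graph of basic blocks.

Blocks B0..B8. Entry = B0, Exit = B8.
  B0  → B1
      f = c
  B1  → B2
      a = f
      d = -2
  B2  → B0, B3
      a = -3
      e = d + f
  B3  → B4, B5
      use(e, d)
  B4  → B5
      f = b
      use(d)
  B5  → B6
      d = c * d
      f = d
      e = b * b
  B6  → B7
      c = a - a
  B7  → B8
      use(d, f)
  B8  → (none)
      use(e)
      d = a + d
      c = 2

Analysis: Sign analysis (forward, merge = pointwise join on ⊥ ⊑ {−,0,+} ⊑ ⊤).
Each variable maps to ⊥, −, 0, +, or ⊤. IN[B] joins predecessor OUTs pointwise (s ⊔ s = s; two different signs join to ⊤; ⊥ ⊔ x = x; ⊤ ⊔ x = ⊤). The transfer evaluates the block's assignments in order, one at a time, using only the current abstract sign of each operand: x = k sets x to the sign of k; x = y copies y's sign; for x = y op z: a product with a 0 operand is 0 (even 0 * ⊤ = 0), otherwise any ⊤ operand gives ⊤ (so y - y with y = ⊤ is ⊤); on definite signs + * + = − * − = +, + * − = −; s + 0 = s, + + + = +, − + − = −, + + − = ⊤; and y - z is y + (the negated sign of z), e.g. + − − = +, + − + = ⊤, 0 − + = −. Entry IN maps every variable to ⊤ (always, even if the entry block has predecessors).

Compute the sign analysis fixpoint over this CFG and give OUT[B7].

Per-block solution:
  B0:  IN=(all ⊤)  OUT=(all ⊤)
  B1:  IN=(all ⊤)  OUT={d:-; rest ⊤}
  B2:  IN={d:-; rest ⊤}  OUT={a:-, d:-; rest ⊤}
  B3:  IN={a:-, d:-; rest ⊤}  OUT={a:-, d:-; rest ⊤}
  B4:  IN={a:-, d:-; rest ⊤}  OUT={a:-, d:-; rest ⊤}
  B5:  IN={a:-, d:-; rest ⊤}  OUT={a:-; rest ⊤}
  B6:  IN={a:-; rest ⊤}  OUT={a:-; rest ⊤}
  B7:  IN={a:-; rest ⊤}  OUT={a:-; rest ⊤}
  B8:  IN={a:-; rest ⊤}  OUT={a:-, c:+; rest ⊤}

Merge at B7: IN[B7] = OUT[B6] = {a: -, b: ⊤, c: ⊤, d: ⊤, e: ⊤, f: ⊤}
Applying B7's transfer function to that IN value gives OUT[B7] (row B7 above).

Answer: {a: -, b: ⊤, c: ⊤, d: ⊤, e: ⊤, f: ⊤}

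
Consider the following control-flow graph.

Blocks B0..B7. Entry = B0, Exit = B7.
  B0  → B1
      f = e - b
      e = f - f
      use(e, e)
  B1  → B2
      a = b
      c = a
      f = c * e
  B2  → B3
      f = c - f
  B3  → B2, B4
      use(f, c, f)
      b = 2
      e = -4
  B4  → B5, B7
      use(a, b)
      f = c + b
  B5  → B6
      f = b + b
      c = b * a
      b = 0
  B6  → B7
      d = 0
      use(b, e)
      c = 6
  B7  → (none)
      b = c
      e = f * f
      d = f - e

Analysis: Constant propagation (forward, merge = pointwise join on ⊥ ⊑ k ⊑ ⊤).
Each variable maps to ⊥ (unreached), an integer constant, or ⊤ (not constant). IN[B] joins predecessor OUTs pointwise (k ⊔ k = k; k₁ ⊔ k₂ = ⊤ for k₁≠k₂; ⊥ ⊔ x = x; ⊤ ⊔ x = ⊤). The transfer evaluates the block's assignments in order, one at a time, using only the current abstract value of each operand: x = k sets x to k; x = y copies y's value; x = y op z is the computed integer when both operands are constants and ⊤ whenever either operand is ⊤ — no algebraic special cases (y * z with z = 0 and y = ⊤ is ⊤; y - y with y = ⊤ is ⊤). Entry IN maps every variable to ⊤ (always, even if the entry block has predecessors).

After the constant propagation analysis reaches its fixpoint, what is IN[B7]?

Converged values:
  B0: | IN=(all ⊤) | OUT=(all ⊤)
  B1: | IN=(all ⊤) | OUT=(all ⊤)
  B2: | IN=(all ⊤) | OUT=(all ⊤)
  B3: | IN=(all ⊤) | OUT={b:2, e:-4; rest ⊤}
  B4: | IN={b:2, e:-4; rest ⊤} | OUT={b:2, e:-4; rest ⊤}
  B5: | IN={b:2, e:-4; rest ⊤} | OUT={b:0, e:-4, f:4; rest ⊤}
  B6: | IN={b:0, e:-4, f:4; rest ⊤} | OUT={b:0, c:6, d:0, e:-4, f:4; rest ⊤}
  B7: | IN={e:-4; rest ⊤} | OUT=(all ⊤)

Merge at B7: IN[B7] = OUT[B4] ⊔ OUT[B6] = {a: ⊤, b: ⊤, c: ⊤, d: ⊤, e: -4, f: ⊤}

Answer: {a: ⊤, b: ⊤, c: ⊤, d: ⊤, e: -4, f: ⊤}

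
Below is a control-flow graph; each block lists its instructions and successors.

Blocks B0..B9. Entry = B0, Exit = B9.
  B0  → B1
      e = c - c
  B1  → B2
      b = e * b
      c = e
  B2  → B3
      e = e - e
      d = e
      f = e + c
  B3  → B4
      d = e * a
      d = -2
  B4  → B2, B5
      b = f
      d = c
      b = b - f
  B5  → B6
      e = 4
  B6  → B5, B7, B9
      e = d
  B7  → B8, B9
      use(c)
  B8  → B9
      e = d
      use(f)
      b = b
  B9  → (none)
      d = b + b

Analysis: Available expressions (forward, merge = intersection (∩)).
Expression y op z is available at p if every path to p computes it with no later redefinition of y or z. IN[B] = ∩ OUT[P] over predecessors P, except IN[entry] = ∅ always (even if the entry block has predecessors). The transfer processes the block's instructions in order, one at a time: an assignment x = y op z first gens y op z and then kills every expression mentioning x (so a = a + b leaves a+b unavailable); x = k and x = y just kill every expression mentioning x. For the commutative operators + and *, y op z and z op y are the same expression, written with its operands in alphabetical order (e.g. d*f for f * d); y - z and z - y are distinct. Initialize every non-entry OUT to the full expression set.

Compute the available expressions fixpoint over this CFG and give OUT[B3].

Answer: {a*e, c+e}

Trace:
Fixpoint table:
  B0:   IN={}   OUT={c-c}
  B1:   IN={c-c}   OUT={}
  B2:   IN={}   OUT={c+e}
  B3:   IN={c+e}   OUT={a*e, c+e}
  B4:   IN={a*e, c+e}   OUT={a*e, c+e}
  B5:   IN={}   OUT={}
  B6:   IN={}   OUT={}
  B7:   IN={}   OUT={}
  B8:   IN={}   OUT={}
  B9:   IN={}   OUT={b+b}

Merge at B3: IN[B3] = OUT[B2] = {c+e}
Applying B3's transfer function to that IN value gives OUT[B3] (row B3 above).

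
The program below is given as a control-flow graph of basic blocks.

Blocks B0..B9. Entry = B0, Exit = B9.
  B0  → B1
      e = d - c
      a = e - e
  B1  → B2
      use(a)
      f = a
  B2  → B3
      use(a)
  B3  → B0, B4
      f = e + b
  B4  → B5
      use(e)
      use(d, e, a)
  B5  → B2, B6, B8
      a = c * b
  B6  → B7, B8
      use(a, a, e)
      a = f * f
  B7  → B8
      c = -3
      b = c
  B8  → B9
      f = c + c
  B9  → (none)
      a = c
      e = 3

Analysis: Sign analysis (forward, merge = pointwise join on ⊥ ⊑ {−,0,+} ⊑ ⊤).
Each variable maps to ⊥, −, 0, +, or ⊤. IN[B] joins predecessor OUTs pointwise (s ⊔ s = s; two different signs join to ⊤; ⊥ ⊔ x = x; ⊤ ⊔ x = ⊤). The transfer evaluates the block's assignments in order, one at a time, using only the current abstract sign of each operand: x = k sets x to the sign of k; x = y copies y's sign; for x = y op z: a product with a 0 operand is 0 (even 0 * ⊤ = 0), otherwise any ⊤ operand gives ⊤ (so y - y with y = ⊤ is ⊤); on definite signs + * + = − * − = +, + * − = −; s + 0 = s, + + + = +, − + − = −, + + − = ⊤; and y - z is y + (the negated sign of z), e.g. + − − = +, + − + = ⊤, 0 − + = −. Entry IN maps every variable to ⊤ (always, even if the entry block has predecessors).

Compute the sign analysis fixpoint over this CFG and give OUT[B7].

Per-block solution:
  B0: | IN=(all ⊤) | OUT=(all ⊤)
  B1: | IN=(all ⊤) | OUT=(all ⊤)
  B2: | IN=(all ⊤) | OUT=(all ⊤)
  B3: | IN=(all ⊤) | OUT=(all ⊤)
  B4: | IN=(all ⊤) | OUT=(all ⊤)
  B5: | IN=(all ⊤) | OUT=(all ⊤)
  B6: | IN=(all ⊤) | OUT=(all ⊤)
  B7: | IN=(all ⊤) | OUT={b:-, c:-; rest ⊤}
  B8: | IN=(all ⊤) | OUT=(all ⊤)
  B9: | IN=(all ⊤) | OUT={e:+; rest ⊤}

Merge at B7: IN[B7] = OUT[B6] = {a: ⊤, b: ⊤, c: ⊤, d: ⊤, e: ⊤, f: ⊤}
Applying B7's transfer function to that IN value gives OUT[B7] (row B7 above).

Answer: {a: ⊤, b: -, c: -, d: ⊤, e: ⊤, f: ⊤}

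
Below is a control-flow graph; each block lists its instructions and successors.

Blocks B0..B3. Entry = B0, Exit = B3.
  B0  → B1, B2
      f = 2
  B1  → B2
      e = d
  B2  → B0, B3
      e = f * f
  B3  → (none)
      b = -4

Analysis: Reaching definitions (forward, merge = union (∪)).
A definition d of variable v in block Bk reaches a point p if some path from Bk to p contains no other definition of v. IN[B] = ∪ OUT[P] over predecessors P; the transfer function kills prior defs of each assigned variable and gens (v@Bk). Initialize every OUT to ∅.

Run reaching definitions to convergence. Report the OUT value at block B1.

Answer: {e@B1, f@B0}

Derivation:
Per-block solution:
  B0: | IN={e@B2, f@B0} | OUT={e@B2, f@B0}
  B1: | IN={e@B2, f@B0} | OUT={e@B1, f@B0}
  B2: | IN={e@B1, e@B2, f@B0} | OUT={e@B2, f@B0}
  B3: | IN={e@B2, f@B0} | OUT={b@B3, e@B2, f@B0}

Merge at B1: IN[B1] = OUT[B0] = {e@B2, f@B0}
Applying B1's transfer function to that IN value gives OUT[B1] (row B1 above).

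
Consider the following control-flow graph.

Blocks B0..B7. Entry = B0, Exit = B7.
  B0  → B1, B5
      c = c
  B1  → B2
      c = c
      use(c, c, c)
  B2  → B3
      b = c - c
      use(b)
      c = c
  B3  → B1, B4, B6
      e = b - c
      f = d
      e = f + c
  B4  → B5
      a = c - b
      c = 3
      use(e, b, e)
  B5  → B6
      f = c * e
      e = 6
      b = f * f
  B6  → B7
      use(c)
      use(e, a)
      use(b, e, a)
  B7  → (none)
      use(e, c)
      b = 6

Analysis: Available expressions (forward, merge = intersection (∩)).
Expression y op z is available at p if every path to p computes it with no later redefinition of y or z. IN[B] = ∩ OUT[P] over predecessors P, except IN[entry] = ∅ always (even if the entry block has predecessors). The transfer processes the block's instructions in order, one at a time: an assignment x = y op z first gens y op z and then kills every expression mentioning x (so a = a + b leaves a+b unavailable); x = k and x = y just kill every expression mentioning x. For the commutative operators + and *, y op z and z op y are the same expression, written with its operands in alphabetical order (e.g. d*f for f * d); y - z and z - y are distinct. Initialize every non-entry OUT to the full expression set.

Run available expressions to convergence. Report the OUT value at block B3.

Answer: {b-c, c+f}

Trace:
Per-block solution:
  B0:   IN={}   OUT={}
  B1:   IN={}   OUT={}
  B2:   IN={}   OUT={}
  B3:   IN={}   OUT={b-c, c+f}
  B4:   IN={b-c, c+f}   OUT={}
  B5:   IN={}   OUT={f*f}
  B6:   IN={}   OUT={}
  B7:   IN={}   OUT={}

Merge at B3: IN[B3] = OUT[B2] = {}
Applying B3's transfer function to that IN value gives OUT[B3] (row B3 above).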